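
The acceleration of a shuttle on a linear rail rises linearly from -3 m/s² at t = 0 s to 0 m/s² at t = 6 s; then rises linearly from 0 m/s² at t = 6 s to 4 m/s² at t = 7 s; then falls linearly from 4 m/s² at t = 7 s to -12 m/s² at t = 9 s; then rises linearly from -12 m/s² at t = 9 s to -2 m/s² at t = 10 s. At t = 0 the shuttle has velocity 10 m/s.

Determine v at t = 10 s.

-12 m/s

Δv equals the area under the a-t graph; then v = v₀ + Δv.
0–6 s: ½(-3 + 0)(6) = -9 m/s
6–7 s: ½(0 + 4)(1) = 2 m/s
7–9 s: ½(4 + -12)(2) = -8 m/s
9–10 s: ½(-12 + -2)(1) = -7 m/s
Δv = -22 m/s, so v(10) = 10 + (-22) = -12 m/s.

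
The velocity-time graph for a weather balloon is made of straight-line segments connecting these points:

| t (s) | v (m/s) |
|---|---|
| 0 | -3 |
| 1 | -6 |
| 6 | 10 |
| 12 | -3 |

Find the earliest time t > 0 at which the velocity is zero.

v changes sign on 1–6 s (from -6 to 10); the graph is linear there, so v = 0 at t = 1 + (6)·(6 − 1)/(10 − -6) = 2.875 s.

t = 2.875 s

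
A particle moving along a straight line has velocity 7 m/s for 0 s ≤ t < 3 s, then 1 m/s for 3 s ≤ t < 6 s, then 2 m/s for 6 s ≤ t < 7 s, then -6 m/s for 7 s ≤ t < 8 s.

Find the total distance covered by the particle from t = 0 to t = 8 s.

32 m

Total distance travelled is ∫|v| dt — sum the magnitudes of each area piece.
0–3 s: |7| × 3 = 21 m
3–6 s: |1| × 3 = 3 m
6–7 s: |2| × 1 = 2 m
7–8 s: |-6| × 1 = 6 m
Total distance = 32 m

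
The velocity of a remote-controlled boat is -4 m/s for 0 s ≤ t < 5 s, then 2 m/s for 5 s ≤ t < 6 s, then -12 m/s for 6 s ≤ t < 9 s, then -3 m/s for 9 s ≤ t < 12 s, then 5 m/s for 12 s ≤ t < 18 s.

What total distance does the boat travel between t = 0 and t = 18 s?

Total distance travelled is ∫|v| dt — sum the magnitudes of each area piece.
0–5 s: |-4| × 5 = 20 m
5–6 s: |2| × 1 = 2 m
6–9 s: |-12| × 3 = 36 m
9–12 s: |-3| × 3 = 9 m
12–18 s: |5| × 6 = 30 m
Total distance = 97 m

97 m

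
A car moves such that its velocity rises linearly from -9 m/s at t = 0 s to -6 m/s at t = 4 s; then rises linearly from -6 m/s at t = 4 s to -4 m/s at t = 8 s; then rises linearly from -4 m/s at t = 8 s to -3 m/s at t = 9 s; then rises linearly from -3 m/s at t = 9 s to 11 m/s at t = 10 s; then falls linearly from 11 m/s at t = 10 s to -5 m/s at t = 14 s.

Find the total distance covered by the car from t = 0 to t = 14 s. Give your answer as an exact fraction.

Distance (not displacement) is the total path length: add the absolute areas under v-t.
0–4 s: |½(-9 + -6)(4)| = 30 m
4–8 s: |½(-6 + -4)(4)| = 20 m
8–9 s: |½(-4 + -3)(1)| = 3.5 m
9–10 s: v = 0 at t = 129/14 s; triangle areas 9/28 + 121/28 = 65/14 m
10–14 s: v = 0 at t = 12.75 s; triangle areas 15.125 + 3.125 = 18.25 m
Total distance = 2139/28 m

2139/28 m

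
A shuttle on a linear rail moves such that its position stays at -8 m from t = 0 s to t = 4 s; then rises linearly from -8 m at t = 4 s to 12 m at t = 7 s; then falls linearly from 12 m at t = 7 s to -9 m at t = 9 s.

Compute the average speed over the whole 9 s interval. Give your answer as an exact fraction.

Average speed = (total path length)/(elapsed time); on a piecewise-linear x-t graph the path length is Σ|Δx|.
0–4 s: |Δx| = |-8 − -8| = 0 m
4–7 s: |Δx| = |12 − -8| = 20 m
7–9 s: |Δx| = |-9 − 12| = 21 m
Total path = 41 m; average speed = 41/9 = 41/9 m/s.

41/9 m/s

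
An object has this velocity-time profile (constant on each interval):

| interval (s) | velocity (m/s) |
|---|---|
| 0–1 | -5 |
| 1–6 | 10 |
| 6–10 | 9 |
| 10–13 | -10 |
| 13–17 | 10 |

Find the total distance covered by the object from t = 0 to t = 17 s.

161 m

Distance (not displacement) is the total path length: add the absolute areas under v-t.
0–1 s: |-5| × 1 = 5 m
1–6 s: |10| × 5 = 50 m
6–10 s: |9| × 4 = 36 m
10–13 s: |-10| × 3 = 30 m
13–17 s: |10| × 4 = 40 m
Total distance = 161 m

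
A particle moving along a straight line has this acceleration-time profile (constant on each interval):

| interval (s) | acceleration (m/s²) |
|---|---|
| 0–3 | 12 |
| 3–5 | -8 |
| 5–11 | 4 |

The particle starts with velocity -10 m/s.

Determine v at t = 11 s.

34 m/s

Δv equals the area under the a-t graph; then v = v₀ + Δv.
0–3 s: 12 × 3 = 36 m/s
3–5 s: -8 × 2 = -16 m/s
5–11 s: 4 × 6 = 24 m/s
Δv = 44 m/s, so v(11) = -10 + (44) = 34 m/s.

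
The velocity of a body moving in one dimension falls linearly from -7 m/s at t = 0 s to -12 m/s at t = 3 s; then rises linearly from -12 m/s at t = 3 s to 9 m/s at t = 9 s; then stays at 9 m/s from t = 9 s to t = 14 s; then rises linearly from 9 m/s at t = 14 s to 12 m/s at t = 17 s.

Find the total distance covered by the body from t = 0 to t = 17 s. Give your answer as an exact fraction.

Total distance travelled is ∫|v| dt — sum the magnitudes of each area piece.
0–3 s: |½(-7 + -12)(3)| = 28.5 m
3–9 s: v = 0 at t = 45/7 s; triangle areas 144/7 + 81/7 = 225/7 m
9–14 s: |9| × 5 = 45 m
14–17 s: |½(9 + 12)(3)| = 31.5 m
Total distance = 960/7 m

960/7 m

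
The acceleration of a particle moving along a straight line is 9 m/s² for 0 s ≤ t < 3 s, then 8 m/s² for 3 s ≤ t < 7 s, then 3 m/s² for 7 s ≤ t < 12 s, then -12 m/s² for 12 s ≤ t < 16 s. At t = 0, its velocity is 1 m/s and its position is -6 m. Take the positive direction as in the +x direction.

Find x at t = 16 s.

755 m

On each constant-a segment, Δv = aΔt and Δx = v₀Δt + ½aΔt²; chain segment to segment.
0–3 s: v starts 1 m/s; Δx = 1·3 + ½·9·3² = 43.5 m; v ends 28 m/s.
3–7 s: v starts 28 m/s; Δx = 28·4 + ½·8·4² = 176 m; v ends 60 m/s.
7–12 s: v starts 60 m/s; Δx = 60·5 + ½·3·5² = 337.5 m; v ends 75 m/s.
12–16 s: v starts 75 m/s; Δx = 75·4 + ½·-12·4² = 204 m; v ends 27 m/s.
x(16) = -6 + Σ Δx = 755 m.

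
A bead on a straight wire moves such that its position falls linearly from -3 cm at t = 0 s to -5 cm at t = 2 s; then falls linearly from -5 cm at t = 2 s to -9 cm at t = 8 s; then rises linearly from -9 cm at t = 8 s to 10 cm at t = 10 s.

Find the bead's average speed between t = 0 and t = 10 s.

2.5 cm/s

Average speed = (total path length)/(elapsed time); on a piecewise-linear x-t graph the path length is Σ|Δx|.
0–2 s: |Δx| = |-5 − -3| = 2 cm
2–8 s: |Δx| = |-9 − -5| = 4 cm
8–10 s: |Δx| = |10 − -9| = 19 cm
Total path = 25 cm; average speed = 25/10 = 2.5 cm/s.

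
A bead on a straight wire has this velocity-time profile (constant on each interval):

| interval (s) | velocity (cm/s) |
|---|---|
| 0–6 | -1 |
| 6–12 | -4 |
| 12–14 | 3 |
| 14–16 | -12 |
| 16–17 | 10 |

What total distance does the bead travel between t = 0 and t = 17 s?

Total distance travelled is ∫|v| dt — sum the magnitudes of each area piece.
0–6 s: |-1| × 6 = 6 cm
6–12 s: |-4| × 6 = 24 cm
12–14 s: |3| × 2 = 6 cm
14–16 s: |-12| × 2 = 24 cm
16–17 s: |10| × 1 = 10 cm
Total distance = 70 cm

70 cm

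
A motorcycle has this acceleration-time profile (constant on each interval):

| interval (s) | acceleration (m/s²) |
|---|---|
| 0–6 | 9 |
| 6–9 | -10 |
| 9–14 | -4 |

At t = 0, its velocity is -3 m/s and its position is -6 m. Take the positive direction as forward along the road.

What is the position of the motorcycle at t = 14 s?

301 m

On each constant-a segment, Δv = aΔt and Δx = v₀Δt + ½aΔt²; chain segment to segment.
0–6 s: v starts -3 m/s; Δx = -3·6 + ½·9·6² = 144 m; v ends 51 m/s.
6–9 s: v starts 51 m/s; Δx = 51·3 + ½·-10·3² = 108 m; v ends 21 m/s.
9–14 s: v starts 21 m/s; Δx = 21·5 + ½·-4·5² = 55 m; v ends 1 m/s.
x(14) = -6 + Σ Δx = 301 m.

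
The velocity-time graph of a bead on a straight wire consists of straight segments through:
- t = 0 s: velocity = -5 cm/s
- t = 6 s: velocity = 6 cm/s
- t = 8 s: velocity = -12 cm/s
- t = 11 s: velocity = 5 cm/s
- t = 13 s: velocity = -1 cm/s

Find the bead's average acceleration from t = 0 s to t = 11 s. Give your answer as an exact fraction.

10/11 cm/s²

Average acceleration = Δv/Δt = (5 − -5)/(11 − 0) = 10/11 cm/s².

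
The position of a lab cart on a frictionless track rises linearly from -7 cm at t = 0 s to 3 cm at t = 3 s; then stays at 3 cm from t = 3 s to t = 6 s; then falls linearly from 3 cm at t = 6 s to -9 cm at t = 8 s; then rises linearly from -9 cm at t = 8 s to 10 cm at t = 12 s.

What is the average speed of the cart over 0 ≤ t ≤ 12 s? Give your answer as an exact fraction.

Average speed = (total path length)/(elapsed time); on a piecewise-linear x-t graph the path length is Σ|Δx|.
0–3 s: |Δx| = |3 − -7| = 10 cm
3–6 s: |Δx| = |3 − 3| = 0 cm
6–8 s: |Δx| = |-9 − 3| = 12 cm
8–12 s: |Δx| = |10 − -9| = 19 cm
Total path = 41 cm; average speed = 41/12 = 41/12 cm/s.

41/12 cm/s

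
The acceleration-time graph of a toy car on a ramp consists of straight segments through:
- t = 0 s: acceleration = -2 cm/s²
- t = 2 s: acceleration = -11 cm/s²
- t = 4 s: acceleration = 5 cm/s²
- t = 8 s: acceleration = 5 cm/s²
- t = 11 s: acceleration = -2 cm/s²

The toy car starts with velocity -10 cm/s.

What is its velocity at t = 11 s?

-4.5 cm/s

Δv equals the area under the a-t graph; then v = v₀ + Δv.
0–2 s: ½(-2 + -11)(2) = -13 cm/s
2–4 s: ½(-11 + 5)(2) = -6 cm/s
4–8 s: 5 × 4 = 20 cm/s
8–11 s: ½(5 + -2)(3) = 4.5 cm/s
Δv = 5.5 cm/s, so v(11) = -10 + (5.5) = -4.5 cm/s.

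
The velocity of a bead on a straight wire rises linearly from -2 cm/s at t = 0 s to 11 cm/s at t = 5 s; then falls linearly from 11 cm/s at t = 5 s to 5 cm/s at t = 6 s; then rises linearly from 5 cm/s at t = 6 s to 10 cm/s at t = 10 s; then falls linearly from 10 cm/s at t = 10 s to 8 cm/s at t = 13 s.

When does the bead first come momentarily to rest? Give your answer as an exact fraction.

t = 10/13 s

v changes sign on 0–5 s (from -2 to 11); the graph is linear there, so v = 0 at t = 0 + (2)·(5 − 0)/(11 − -2) = 10/13 s.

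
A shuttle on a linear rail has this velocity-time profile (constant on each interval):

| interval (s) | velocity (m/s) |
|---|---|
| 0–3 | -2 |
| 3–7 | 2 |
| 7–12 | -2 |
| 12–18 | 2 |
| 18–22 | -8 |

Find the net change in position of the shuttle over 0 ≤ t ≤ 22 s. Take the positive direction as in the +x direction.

Displacement is the signed area under the v-t curve.
0–3 s: -2 × 3 = -6 m
3–7 s: 2 × 4 = 8 m
7–12 s: -2 × 5 = -10 m
12–18 s: 2 × 6 = 12 m
18–22 s: -8 × 4 = -32 m
Net displacement = -28 m

-28 m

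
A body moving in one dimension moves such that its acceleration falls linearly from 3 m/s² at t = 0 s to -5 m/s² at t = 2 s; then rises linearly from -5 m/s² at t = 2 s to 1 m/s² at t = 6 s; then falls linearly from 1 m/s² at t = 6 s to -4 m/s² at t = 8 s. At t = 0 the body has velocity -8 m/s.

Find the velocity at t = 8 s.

Δv equals the area under the a-t graph; then v = v₀ + Δv.
0–2 s: ½(3 + -5)(2) = -2 m/s
2–6 s: ½(-5 + 1)(4) = -8 m/s
6–8 s: ½(1 + -4)(2) = -3 m/s
Δv = -13 m/s, so v(8) = -8 + (-13) = -21 m/s.

-21 m/s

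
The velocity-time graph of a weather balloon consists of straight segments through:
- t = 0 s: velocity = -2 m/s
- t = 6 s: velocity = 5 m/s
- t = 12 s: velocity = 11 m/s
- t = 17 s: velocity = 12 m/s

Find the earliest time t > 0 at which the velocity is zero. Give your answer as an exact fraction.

t = 12/7 s

v changes sign on 0–6 s (from -2 to 5); the graph is linear there, so v = 0 at t = 0 + (2)·(6 − 0)/(5 − -2) = 12/7 s.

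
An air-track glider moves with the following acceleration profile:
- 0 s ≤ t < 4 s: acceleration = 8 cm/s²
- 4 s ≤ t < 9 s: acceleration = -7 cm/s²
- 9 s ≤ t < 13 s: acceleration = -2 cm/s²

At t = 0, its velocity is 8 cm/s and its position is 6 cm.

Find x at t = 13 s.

On each constant-a segment, Δv = aΔt and Δx = v₀Δt + ½aΔt²; chain segment to segment.
0–4 s: v starts 8 cm/s; Δx = 8·4 + ½·8·4² = 96 cm; v ends 40 cm/s.
4–9 s: v starts 40 cm/s; Δx = 40·5 + ½·-7·5² = 112.5 cm; v ends 5 cm/s.
9–13 s: v starts 5 cm/s; Δx = 5·4 + ½·-2·4² = 4 cm; v ends -3 cm/s.
x(13) = 6 + Σ Δx = 218.5 cm.

218.5 cm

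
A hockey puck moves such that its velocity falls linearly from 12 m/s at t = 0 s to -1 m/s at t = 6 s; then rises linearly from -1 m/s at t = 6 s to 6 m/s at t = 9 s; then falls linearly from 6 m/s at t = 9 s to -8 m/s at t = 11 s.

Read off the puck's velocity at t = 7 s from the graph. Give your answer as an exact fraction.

On 6–9 s the graph is linear from -1 to 6 m/s: v(7) = -1 + (6 − -1)·(7 − 6)/(9 − 6) = 4/3 m/s.

4/3 m/s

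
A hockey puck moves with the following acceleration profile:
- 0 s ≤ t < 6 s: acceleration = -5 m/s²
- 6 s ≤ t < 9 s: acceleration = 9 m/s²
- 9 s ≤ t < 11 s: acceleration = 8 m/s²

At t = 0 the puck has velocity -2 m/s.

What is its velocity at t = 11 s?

Δv equals the area under the a-t graph; then v = v₀ + Δv.
0–6 s: -5 × 6 = -30 m/s
6–9 s: 9 × 3 = 27 m/s
9–11 s: 8 × 2 = 16 m/s
Δv = 13 m/s, so v(11) = -2 + (13) = 11 m/s.

11 m/s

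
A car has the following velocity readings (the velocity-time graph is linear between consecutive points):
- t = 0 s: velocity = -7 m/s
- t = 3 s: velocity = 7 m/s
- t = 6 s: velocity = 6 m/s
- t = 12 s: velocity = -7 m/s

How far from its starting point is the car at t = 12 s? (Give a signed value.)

16.5 m

Displacement is the signed area under the v-t curve.
0–3 s: ½(-7 + 7)(3) = 0 m
3–6 s: ½(7 + 6)(3) = 19.5 m
6–12 s: ½(6 + -7)(6) = -3 m
Net displacement = 16.5 m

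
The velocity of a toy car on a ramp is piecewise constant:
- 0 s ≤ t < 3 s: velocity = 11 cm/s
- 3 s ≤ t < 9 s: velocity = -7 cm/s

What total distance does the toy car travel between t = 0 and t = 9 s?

Total distance travelled is ∫|v| dt — sum the magnitudes of each area piece.
0–3 s: |11| × 3 = 33 cm
3–9 s: |-7| × 6 = 42 cm
Total distance = 75 cm

75 cm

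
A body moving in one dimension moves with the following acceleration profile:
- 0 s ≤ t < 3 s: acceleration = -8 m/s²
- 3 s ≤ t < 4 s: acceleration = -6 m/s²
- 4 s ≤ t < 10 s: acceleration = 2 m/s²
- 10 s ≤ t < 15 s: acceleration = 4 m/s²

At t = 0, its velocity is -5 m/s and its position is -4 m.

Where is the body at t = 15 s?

-326 m

On each constant-a segment, Δv = aΔt and Δx = v₀Δt + ½aΔt²; chain segment to segment.
0–3 s: v starts -5 m/s; Δx = -5·3 + ½·-8·3² = -51 m; v ends -29 m/s.
3–4 s: v starts -29 m/s; Δx = -29·1 + ½·-6·1² = -32 m; v ends -35 m/s.
4–10 s: v starts -35 m/s; Δx = -35·6 + ½·2·6² = -174 m; v ends -23 m/s.
10–15 s: v starts -23 m/s; Δx = -23·5 + ½·4·5² = -65 m; v ends -3 m/s.
x(15) = -4 + Σ Δx = -326 m.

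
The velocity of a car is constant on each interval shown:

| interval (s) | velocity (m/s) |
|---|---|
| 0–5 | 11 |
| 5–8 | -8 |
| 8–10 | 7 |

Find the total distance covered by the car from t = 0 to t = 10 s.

93 m

Total distance travelled is ∫|v| dt — sum the magnitudes of each area piece.
0–5 s: |11| × 5 = 55 m
5–8 s: |-8| × 3 = 24 m
8–10 s: |7| × 2 = 14 m
Total distance = 93 m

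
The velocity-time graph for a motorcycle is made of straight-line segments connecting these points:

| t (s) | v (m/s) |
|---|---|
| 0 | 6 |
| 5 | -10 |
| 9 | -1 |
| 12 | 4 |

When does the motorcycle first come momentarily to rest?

t = 1.875 s

v changes sign on 0–5 s (from 6 to -10); the graph is linear there, so v = 0 at t = 0 + (-6)·(5 − 0)/(-10 − 6) = 1.875 s.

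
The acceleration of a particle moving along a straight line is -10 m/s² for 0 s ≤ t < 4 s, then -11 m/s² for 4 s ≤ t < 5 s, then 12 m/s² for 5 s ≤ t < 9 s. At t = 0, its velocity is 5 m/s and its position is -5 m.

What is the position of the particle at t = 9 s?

On each constant-a segment, Δv = aΔt and Δx = v₀Δt + ½aΔt²; chain segment to segment.
0–4 s: v starts 5 m/s; Δx = 5·4 + ½·-10·4² = -60 m; v ends -35 m/s.
4–5 s: v starts -35 m/s; Δx = -35·1 + ½·-11·1² = -40.5 m; v ends -46 m/s.
5–9 s: v starts -46 m/s; Δx = -46·4 + ½·12·4² = -88 m; v ends 2 m/s.
x(9) = -5 + Σ Δx = -193.5 m.

-193.5 m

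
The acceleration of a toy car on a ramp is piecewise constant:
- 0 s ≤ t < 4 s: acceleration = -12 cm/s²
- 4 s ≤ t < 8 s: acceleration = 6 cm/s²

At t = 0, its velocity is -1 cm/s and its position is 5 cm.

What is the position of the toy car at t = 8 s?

-243 cm

On each constant-a segment, Δv = aΔt and Δx = v₀Δt + ½aΔt²; chain segment to segment.
0–4 s: v starts -1 cm/s; Δx = -1·4 + ½·-12·4² = -100 cm; v ends -49 cm/s.
4–8 s: v starts -49 cm/s; Δx = -49·4 + ½·6·4² = -148 cm; v ends -25 cm/s.
x(8) = 5 + Σ Δx = -243 cm.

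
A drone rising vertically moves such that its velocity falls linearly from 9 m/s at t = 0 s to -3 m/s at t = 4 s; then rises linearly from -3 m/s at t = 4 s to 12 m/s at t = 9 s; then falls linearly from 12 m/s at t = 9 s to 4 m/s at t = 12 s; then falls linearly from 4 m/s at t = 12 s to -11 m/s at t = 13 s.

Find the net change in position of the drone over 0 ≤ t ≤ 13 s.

Displacement is the signed area under the v-t curve.
0–4 s: ½(9 + -3)(4) = 12 m
4–9 s: ½(-3 + 12)(5) = 22.5 m
9–12 s: ½(12 + 4)(3) = 24 m
12–13 s: ½(4 + -11)(1) = -3.5 m
Net displacement = 55 m

55 m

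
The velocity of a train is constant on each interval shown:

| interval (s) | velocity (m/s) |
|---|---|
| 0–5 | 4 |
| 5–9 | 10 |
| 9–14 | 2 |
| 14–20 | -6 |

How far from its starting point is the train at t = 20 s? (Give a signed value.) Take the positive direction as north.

34 m

Displacement is the signed area under the v-t curve.
0–5 s: 4 × 5 = 20 m
5–9 s: 10 × 4 = 40 m
9–14 s: 2 × 5 = 10 m
14–20 s: -6 × 6 = -36 m
Net displacement = 34 m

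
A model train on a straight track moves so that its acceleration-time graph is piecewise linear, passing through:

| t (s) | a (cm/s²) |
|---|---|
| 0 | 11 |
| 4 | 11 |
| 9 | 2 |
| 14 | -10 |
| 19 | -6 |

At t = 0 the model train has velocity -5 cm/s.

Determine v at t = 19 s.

Δv equals the area under the a-t graph; then v = v₀ + Δv.
0–4 s: 11 × 4 = 44 cm/s
4–9 s: ½(11 + 2)(5) = 32.5 cm/s
9–14 s: ½(2 + -10)(5) = -20 cm/s
14–19 s: ½(-10 + -6)(5) = -40 cm/s
Δv = 16.5 cm/s, so v(19) = -5 + (16.5) = 11.5 cm/s.

11.5 cm/s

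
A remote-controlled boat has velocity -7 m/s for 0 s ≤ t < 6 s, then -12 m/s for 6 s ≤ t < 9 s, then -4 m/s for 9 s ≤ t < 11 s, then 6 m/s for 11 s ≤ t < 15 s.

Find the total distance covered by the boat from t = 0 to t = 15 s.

110 m

Distance (not displacement) is the total path length: add the absolute areas under v-t.
0–6 s: |-7| × 6 = 42 m
6–9 s: |-12| × 3 = 36 m
9–11 s: |-4| × 2 = 8 m
11–15 s: |6| × 4 = 24 m
Total distance = 110 m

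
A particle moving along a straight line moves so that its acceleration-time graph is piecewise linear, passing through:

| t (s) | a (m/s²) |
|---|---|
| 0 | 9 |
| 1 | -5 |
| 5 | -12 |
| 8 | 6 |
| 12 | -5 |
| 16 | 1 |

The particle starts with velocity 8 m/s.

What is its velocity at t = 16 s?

-39 m/s

Δv equals the area under the a-t graph; then v = v₀ + Δv.
0–1 s: ½(9 + -5)(1) = 2 m/s
1–5 s: ½(-5 + -12)(4) = -34 m/s
5–8 s: ½(-12 + 6)(3) = -9 m/s
8–12 s: ½(6 + -5)(4) = 2 m/s
12–16 s: ½(-5 + 1)(4) = -8 m/s
Δv = -47 m/s, so v(16) = 8 + (-47) = -39 m/s.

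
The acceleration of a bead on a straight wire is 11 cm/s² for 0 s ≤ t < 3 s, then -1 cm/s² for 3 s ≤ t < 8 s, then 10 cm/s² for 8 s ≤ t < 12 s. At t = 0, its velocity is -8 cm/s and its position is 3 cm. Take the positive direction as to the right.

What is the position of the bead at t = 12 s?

301 cm

On each constant-a segment, Δv = aΔt and Δx = v₀Δt + ½aΔt²; chain segment to segment.
0–3 s: v starts -8 cm/s; Δx = -8·3 + ½·11·3² = 25.5 cm; v ends 25 cm/s.
3–8 s: v starts 25 cm/s; Δx = 25·5 + ½·-1·5² = 112.5 cm; v ends 20 cm/s.
8–12 s: v starts 20 cm/s; Δx = 20·4 + ½·10·4² = 160 cm; v ends 60 cm/s.
x(12) = 3 + Σ Δx = 301 cm.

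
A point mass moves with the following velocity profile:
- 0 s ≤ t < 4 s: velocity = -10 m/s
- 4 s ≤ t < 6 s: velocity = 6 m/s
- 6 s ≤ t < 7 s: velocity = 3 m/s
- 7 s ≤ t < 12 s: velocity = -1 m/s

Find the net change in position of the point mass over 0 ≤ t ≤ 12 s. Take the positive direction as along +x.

-30 m

Displacement is the signed area under the v-t curve.
0–4 s: -10 × 4 = -40 m
4–6 s: 6 × 2 = 12 m
6–7 s: 3 × 1 = 3 m
7–12 s: -1 × 5 = -5 m
Net displacement = -30 m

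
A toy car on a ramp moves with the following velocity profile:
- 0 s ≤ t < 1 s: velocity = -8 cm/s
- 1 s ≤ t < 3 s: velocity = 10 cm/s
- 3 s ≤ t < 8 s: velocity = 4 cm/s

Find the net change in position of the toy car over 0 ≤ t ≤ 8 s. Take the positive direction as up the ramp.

Displacement is the signed area under the v-t curve.
0–1 s: -8 × 1 = -8 cm
1–3 s: 10 × 2 = 20 cm
3–8 s: 4 × 5 = 20 cm
Net displacement = 32 cm

32 cm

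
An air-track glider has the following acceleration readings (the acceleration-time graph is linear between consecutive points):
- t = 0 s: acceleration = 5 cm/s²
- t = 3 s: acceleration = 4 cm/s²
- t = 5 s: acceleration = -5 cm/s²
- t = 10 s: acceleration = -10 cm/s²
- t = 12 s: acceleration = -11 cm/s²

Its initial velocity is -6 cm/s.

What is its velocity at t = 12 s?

Δv equals the area under the a-t graph; then v = v₀ + Δv.
0–3 s: ½(5 + 4)(3) = 13.5 cm/s
3–5 s: ½(4 + -5)(2) = -1 cm/s
5–10 s: ½(-5 + -10)(5) = -37.5 cm/s
10–12 s: ½(-10 + -11)(2) = -21 cm/s
Δv = -46 cm/s, so v(12) = -6 + (-46) = -52 cm/s.

-52 cm/s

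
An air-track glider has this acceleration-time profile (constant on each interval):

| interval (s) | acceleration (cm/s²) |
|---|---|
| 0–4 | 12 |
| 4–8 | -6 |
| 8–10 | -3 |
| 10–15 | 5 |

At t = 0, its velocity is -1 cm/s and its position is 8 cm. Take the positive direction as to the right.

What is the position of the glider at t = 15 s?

427.5 cm

On each constant-a segment, Δv = aΔt and Δx = v₀Δt + ½aΔt²; chain segment to segment.
0–4 s: v starts -1 cm/s; Δx = -1·4 + ½·12·4² = 92 cm; v ends 47 cm/s.
4–8 s: v starts 47 cm/s; Δx = 47·4 + ½·-6·4² = 140 cm; v ends 23 cm/s.
8–10 s: v starts 23 cm/s; Δx = 23·2 + ½·-3·2² = 40 cm; v ends 17 cm/s.
10–15 s: v starts 17 cm/s; Δx = 17·5 + ½·5·5² = 147.5 cm; v ends 42 cm/s.
x(15) = 8 + Σ Δx = 427.5 cm.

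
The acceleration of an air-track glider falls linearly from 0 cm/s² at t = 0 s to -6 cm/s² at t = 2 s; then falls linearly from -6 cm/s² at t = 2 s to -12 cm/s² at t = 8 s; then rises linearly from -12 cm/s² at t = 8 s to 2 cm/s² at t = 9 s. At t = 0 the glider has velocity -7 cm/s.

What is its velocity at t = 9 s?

-72 cm/s

Δv equals the area under the a-t graph; then v = v₀ + Δv.
0–2 s: ½(0 + -6)(2) = -6 cm/s
2–8 s: ½(-6 + -12)(6) = -54 cm/s
8–9 s: ½(-12 + 2)(1) = -5 cm/s
Δv = -65 cm/s, so v(9) = -7 + (-65) = -72 cm/s.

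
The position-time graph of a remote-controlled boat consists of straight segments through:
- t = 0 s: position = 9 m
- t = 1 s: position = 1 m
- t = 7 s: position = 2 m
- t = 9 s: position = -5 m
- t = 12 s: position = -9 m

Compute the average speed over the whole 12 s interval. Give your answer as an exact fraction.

Average speed = (total path length)/(elapsed time); on a piecewise-linear x-t graph the path length is Σ|Δx|.
0–1 s: |Δx| = |1 − 9| = 8 m
1–7 s: |Δx| = |2 − 1| = 1 m
7–9 s: |Δx| = |-5 − 2| = 7 m
9–12 s: |Δx| = |-9 − -5| = 4 m
Total path = 20 m; average speed = 20/12 = 5/3 m/s.

5/3 m/s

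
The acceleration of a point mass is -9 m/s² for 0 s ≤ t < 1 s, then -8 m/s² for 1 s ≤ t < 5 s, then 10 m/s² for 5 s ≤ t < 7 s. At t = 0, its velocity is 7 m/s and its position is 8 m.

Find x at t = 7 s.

-109.5 m

On each constant-a segment, Δv = aΔt and Δx = v₀Δt + ½aΔt²; chain segment to segment.
0–1 s: v starts 7 m/s; Δx = 7·1 + ½·-9·1² = 2.5 m; v ends -2 m/s.
1–5 s: v starts -2 m/s; Δx = -2·4 + ½·-8·4² = -72 m; v ends -34 m/s.
5–7 s: v starts -34 m/s; Δx = -34·2 + ½·10·2² = -48 m; v ends -14 m/s.
x(7) = 8 + Σ Δx = -109.5 m.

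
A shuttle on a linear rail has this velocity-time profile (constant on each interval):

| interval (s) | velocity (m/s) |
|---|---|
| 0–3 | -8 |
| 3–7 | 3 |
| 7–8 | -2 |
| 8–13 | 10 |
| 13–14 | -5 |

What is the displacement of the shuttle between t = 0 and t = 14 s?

Displacement is the signed area under the v-t curve.
0–3 s: -8 × 3 = -24 m
3–7 s: 3 × 4 = 12 m
7–8 s: -2 × 1 = -2 m
8–13 s: 10 × 5 = 50 m
13–14 s: -5 × 1 = -5 m
Net displacement = 31 m

31 m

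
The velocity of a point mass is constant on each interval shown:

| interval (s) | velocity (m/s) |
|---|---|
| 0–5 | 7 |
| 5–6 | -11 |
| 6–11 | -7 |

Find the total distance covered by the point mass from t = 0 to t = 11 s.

81 m

Total distance travelled is ∫|v| dt — sum the magnitudes of each area piece.
0–5 s: |7| × 5 = 35 m
5–6 s: |-11| × 1 = 11 m
6–11 s: |-7| × 5 = 35 m
Total distance = 81 m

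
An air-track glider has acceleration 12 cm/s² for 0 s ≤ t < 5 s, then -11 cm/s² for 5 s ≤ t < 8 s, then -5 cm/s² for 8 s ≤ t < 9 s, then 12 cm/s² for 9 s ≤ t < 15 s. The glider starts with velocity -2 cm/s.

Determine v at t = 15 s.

92 cm/s

Δv equals the area under the a-t graph; then v = v₀ + Δv.
0–5 s: 12 × 5 = 60 cm/s
5–8 s: -11 × 3 = -33 cm/s
8–9 s: -5 × 1 = -5 cm/s
9–15 s: 12 × 6 = 72 cm/s
Δv = 94 cm/s, so v(15) = -2 + (94) = 92 cm/s.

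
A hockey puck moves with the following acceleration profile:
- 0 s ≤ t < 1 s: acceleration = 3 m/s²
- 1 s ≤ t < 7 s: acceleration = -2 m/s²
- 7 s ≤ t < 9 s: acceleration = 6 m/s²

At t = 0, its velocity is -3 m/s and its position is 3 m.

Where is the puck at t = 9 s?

On each constant-a segment, Δv = aΔt and Δx = v₀Δt + ½aΔt²; chain segment to segment.
0–1 s: v starts -3 m/s; Δx = -3·1 + ½·3·1² = -1.5 m; v ends 0 m/s.
1–7 s: v starts 0 m/s; Δx = 0·6 + ½·-2·6² = -36 m; v ends -12 m/s.
7–9 s: v starts -12 m/s; Δx = -12·2 + ½·6·2² = -12 m; v ends 0 m/s.
x(9) = 3 + Σ Δx = -46.5 m.

-46.5 m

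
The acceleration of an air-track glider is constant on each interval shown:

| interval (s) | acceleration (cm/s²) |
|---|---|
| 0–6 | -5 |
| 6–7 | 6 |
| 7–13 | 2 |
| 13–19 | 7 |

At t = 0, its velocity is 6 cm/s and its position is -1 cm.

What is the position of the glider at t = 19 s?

On each constant-a segment, Δv = aΔt and Δx = v₀Δt + ½aΔt²; chain segment to segment.
0–6 s: v starts 6 cm/s; Δx = 6·6 + ½·-5·6² = -54 cm; v ends -24 cm/s.
6–7 s: v starts -24 cm/s; Δx = -24·1 + ½·6·1² = -21 cm; v ends -18 cm/s.
7–13 s: v starts -18 cm/s; Δx = -18·6 + ½·2·6² = -72 cm; v ends -6 cm/s.
13–19 s: v starts -6 cm/s; Δx = -6·6 + ½·7·6² = 90 cm; v ends 36 cm/s.
x(19) = -1 + Σ Δx = -58 cm.

-58 cm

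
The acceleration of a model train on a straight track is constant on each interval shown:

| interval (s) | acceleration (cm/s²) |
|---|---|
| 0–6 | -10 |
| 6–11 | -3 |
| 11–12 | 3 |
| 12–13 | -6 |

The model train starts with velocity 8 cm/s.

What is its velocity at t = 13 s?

Δv equals the area under the a-t graph; then v = v₀ + Δv.
0–6 s: -10 × 6 = -60 cm/s
6–11 s: -3 × 5 = -15 cm/s
11–12 s: 3 × 1 = 3 cm/s
12–13 s: -6 × 1 = -6 cm/s
Δv = -78 cm/s, so v(13) = 8 + (-78) = -70 cm/s.

-70 cm/s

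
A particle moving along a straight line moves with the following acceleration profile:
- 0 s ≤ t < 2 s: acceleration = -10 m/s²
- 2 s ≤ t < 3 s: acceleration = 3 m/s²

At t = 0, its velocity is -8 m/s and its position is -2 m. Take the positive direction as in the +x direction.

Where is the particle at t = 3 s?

-64.5 m

On each constant-a segment, Δv = aΔt and Δx = v₀Δt + ½aΔt²; chain segment to segment.
0–2 s: v starts -8 m/s; Δx = -8·2 + ½·-10·2² = -36 m; v ends -28 m/s.
2–3 s: v starts -28 m/s; Δx = -28·1 + ½·3·1² = -26.5 m; v ends -25 m/s.
x(3) = -2 + Σ Δx = -64.5 m.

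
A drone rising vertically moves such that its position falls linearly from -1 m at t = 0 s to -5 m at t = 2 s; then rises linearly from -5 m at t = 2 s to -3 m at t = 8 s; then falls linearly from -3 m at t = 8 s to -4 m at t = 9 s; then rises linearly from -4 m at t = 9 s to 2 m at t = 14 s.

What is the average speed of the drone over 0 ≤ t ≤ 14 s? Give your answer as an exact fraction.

13/14 m/s

Average speed = (total path length)/(elapsed time); on a piecewise-linear x-t graph the path length is Σ|Δx|.
0–2 s: |Δx| = |-5 − -1| = 4 m
2–8 s: |Δx| = |-3 − -5| = 2 m
8–9 s: |Δx| = |-4 − -3| = 1 m
9–14 s: |Δx| = |2 − -4| = 6 m
Total path = 13 m; average speed = 13/14 = 13/14 m/s.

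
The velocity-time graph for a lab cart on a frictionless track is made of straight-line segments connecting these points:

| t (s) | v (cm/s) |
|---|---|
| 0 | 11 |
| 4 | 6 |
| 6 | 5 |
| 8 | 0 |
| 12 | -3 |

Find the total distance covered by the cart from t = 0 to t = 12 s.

Total distance travelled is ∫|v| dt — sum the magnitudes of each area piece.
0–4 s: |½(11 + 6)(4)| = 34 cm
4–6 s: |½(6 + 5)(2)| = 11 cm
6–8 s: |½(5 + 0)(2)| = 5 cm
8–12 s: |½(0 + -3)(4)| = 6 cm
Total distance = 56 cm

56 cm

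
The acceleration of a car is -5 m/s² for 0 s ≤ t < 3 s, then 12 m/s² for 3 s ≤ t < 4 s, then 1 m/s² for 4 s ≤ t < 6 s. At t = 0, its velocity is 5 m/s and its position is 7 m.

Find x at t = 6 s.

1.5 m

On each constant-a segment, Δv = aΔt and Δx = v₀Δt + ½aΔt²; chain segment to segment.
0–3 s: v starts 5 m/s; Δx = 5·3 + ½·-5·3² = -7.5 m; v ends -10 m/s.
3–4 s: v starts -10 m/s; Δx = -10·1 + ½·12·1² = -4 m; v ends 2 m/s.
4–6 s: v starts 2 m/s; Δx = 2·2 + ½·1·2² = 6 m; v ends 4 m/s.
x(6) = 7 + Σ Δx = 1.5 m.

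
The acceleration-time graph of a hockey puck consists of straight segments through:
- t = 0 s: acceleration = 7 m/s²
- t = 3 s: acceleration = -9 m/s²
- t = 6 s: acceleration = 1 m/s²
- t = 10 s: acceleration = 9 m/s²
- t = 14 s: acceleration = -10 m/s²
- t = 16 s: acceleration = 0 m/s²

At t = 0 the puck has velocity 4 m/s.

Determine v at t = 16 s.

-3 m/s

Δv equals the area under the a-t graph; then v = v₀ + Δv.
0–3 s: ½(7 + -9)(3) = -3 m/s
3–6 s: ½(-9 + 1)(3) = -12 m/s
6–10 s: ½(1 + 9)(4) = 20 m/s
10–14 s: ½(9 + -10)(4) = -2 m/s
14–16 s: ½(-10 + 0)(2) = -10 m/s
Δv = -7 m/s, so v(16) = 4 + (-7) = -3 m/s.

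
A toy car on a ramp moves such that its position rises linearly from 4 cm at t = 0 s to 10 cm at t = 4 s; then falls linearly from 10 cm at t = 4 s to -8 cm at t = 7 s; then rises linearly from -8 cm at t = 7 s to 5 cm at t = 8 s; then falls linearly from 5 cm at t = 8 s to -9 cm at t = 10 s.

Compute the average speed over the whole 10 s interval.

Average speed = (total path length)/(elapsed time); on a piecewise-linear x-t graph the path length is Σ|Δx|.
0–4 s: |Δx| = |10 − 4| = 6 cm
4–7 s: |Δx| = |-8 − 10| = 18 cm
7–8 s: |Δx| = |5 − -8| = 13 cm
8–10 s: |Δx| = |-9 − 5| = 14 cm
Total path = 51 cm; average speed = 51/10 = 5.1 cm/s.

5.1 cm/s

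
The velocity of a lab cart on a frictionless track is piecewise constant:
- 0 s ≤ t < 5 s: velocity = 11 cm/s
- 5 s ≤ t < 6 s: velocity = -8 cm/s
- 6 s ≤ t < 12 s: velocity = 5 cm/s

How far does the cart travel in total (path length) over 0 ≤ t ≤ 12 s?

93 cm

Total distance travelled is ∫|v| dt — sum the magnitudes of each area piece.
0–5 s: |11| × 5 = 55 cm
5–6 s: |-8| × 1 = 8 cm
6–12 s: |5| × 6 = 30 cm
Total distance = 93 cm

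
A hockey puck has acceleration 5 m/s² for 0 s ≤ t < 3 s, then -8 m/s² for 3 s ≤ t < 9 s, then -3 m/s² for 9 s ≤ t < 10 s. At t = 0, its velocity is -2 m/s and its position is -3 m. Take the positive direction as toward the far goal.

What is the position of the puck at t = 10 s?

On each constant-a segment, Δv = aΔt and Δx = v₀Δt + ½aΔt²; chain segment to segment.
0–3 s: v starts -2 m/s; Δx = -2·3 + ½·5·3² = 16.5 m; v ends 13 m/s.
3–9 s: v starts 13 m/s; Δx = 13·6 + ½·-8·6² = -66 m; v ends -35 m/s.
9–10 s: v starts -35 m/s; Δx = -35·1 + ½·-3·1² = -36.5 m; v ends -38 m/s.
x(10) = -3 + Σ Δx = -89 m.

-89 m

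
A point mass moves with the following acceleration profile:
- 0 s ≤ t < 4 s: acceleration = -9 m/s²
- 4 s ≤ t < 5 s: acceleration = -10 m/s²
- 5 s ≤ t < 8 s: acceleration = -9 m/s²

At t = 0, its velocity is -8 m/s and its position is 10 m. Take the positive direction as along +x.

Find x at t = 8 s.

On each constant-a segment, Δv = aΔt and Δx = v₀Δt + ½aΔt²; chain segment to segment.
0–4 s: v starts -8 m/s; Δx = -8·4 + ½·-9·4² = -104 m; v ends -44 m/s.
4–5 s: v starts -44 m/s; Δx = -44·1 + ½·-10·1² = -49 m; v ends -54 m/s.
5–8 s: v starts -54 m/s; Δx = -54·3 + ½·-9·3² = -202.5 m; v ends -81 m/s.
x(8) = 10 + Σ Δx = -345.5 m.

-345.5 m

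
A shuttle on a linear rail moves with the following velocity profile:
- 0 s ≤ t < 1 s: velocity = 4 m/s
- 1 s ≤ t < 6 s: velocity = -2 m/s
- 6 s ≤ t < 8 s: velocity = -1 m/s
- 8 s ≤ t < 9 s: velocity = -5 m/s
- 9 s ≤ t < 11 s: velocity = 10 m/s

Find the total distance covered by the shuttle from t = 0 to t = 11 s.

Total distance travelled is ∫|v| dt — sum the magnitudes of each area piece.
0–1 s: |4| × 1 = 4 m
1–6 s: |-2| × 5 = 10 m
6–8 s: |-1| × 2 = 2 m
8–9 s: |-5| × 1 = 5 m
9–11 s: |10| × 2 = 20 m
Total distance = 41 m

41 m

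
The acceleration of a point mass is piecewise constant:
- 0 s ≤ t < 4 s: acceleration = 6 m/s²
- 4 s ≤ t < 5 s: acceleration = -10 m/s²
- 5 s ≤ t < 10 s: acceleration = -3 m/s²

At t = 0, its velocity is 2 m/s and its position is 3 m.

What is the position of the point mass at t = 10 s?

On each constant-a segment, Δv = aΔt and Δx = v₀Δt + ½aΔt²; chain segment to segment.
0–4 s: v starts 2 m/s; Δx = 2·4 + ½·6·4² = 56 m; v ends 26 m/s.
4–5 s: v starts 26 m/s; Δx = 26·1 + ½·-10·1² = 21 m; v ends 16 m/s.
5–10 s: v starts 16 m/s; Δx = 16·5 + ½·-3·5² = 42.5 m; v ends 1 m/s.
x(10) = 3 + Σ Δx = 122.5 m.

122.5 m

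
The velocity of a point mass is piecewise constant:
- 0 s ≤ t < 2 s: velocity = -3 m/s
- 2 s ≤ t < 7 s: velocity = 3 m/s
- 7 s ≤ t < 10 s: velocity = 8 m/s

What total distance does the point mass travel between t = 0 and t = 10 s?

Total distance travelled is ∫|v| dt — sum the magnitudes of each area piece.
0–2 s: |-3| × 2 = 6 m
2–7 s: |3| × 5 = 15 m
7–10 s: |8| × 3 = 24 m
Total distance = 45 m

45 m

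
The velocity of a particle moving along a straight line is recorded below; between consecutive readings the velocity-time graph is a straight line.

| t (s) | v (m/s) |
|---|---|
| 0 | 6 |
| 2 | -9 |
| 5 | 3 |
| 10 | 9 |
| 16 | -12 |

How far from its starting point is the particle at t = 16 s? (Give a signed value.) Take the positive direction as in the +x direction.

Displacement is the signed area under the v-t curve.
0–2 s: ½(6 + -9)(2) = -3 m
2–5 s: ½(-9 + 3)(3) = -9 m
5–10 s: ½(3 + 9)(5) = 30 m
10–16 s: ½(9 + -12)(6) = -9 m
Net displacement = 9 m

9 m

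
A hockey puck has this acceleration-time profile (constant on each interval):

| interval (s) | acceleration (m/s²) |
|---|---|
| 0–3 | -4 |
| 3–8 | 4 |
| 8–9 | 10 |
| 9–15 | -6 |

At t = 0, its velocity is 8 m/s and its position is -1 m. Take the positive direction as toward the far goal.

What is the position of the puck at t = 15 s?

On each constant-a segment, Δv = aΔt and Δx = v₀Δt + ½aΔt²; chain segment to segment.
0–3 s: v starts 8 m/s; Δx = 8·3 + ½·-4·3² = 6 m; v ends -4 m/s.
3–8 s: v starts -4 m/s; Δx = -4·5 + ½·4·5² = 30 m; v ends 16 m/s.
8–9 s: v starts 16 m/s; Δx = 16·1 + ½·10·1² = 21 m; v ends 26 m/s.
9–15 s: v starts 26 m/s; Δx = 26·6 + ½·-6·6² = 48 m; v ends -10 m/s.
x(15) = -1 + Σ Δx = 104 m.

104 m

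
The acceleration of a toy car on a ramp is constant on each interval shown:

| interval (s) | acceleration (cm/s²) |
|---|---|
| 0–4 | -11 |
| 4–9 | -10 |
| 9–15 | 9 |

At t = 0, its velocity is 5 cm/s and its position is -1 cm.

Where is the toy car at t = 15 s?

-761 cm

On each constant-a segment, Δv = aΔt and Δx = v₀Δt + ½aΔt²; chain segment to segment.
0–4 s: v starts 5 cm/s; Δx = 5·4 + ½·-11·4² = -68 cm; v ends -39 cm/s.
4–9 s: v starts -39 cm/s; Δx = -39·5 + ½·-10·5² = -320 cm; v ends -89 cm/s.
9–15 s: v starts -89 cm/s; Δx = -89·6 + ½·9·6² = -372 cm; v ends -35 cm/s.
x(15) = -1 + Σ Δx = -761 cm.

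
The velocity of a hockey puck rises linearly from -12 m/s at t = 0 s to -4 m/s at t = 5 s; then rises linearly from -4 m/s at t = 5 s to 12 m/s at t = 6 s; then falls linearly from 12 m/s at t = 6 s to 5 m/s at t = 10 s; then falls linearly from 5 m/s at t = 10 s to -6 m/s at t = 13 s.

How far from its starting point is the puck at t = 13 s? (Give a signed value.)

-3.5 m

Net displacement equals the area under the velocity-time graph (areas below the axis count negative).
0–5 s: ½(-12 + -4)(5) = -40 m
5–6 s: ½(-4 + 12)(1) = 4 m
6–10 s: ½(12 + 5)(4) = 34 m
10–13 s: ½(5 + -6)(3) = -1.5 m
Net displacement = -3.5 m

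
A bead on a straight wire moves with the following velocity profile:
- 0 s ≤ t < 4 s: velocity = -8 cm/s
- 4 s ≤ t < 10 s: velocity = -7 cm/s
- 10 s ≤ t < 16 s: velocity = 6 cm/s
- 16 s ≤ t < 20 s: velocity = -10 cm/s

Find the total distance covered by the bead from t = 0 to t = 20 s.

150 cm

Total distance travelled is ∫|v| dt — sum the magnitudes of each area piece.
0–4 s: |-8| × 4 = 32 cm
4–10 s: |-7| × 6 = 42 cm
10–16 s: |6| × 6 = 36 cm
16–20 s: |-10| × 4 = 40 cm
Total distance = 150 cm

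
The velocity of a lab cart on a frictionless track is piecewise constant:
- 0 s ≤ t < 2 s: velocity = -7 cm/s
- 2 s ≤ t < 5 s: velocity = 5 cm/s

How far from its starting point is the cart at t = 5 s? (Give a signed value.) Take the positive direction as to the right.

1 cm

Displacement is the signed area under the v-t curve.
0–2 s: -7 × 2 = -14 cm
2–5 s: 5 × 3 = 15 cm
Net displacement = 1 cm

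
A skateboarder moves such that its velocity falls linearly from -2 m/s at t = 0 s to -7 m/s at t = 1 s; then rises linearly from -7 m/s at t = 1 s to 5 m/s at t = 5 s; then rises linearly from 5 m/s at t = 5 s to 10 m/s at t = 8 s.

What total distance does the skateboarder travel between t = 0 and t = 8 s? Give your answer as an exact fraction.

118/3 m

Total distance travelled is ∫|v| dt — sum the magnitudes of each area piece.
0–1 s: |½(-2 + -7)(1)| = 4.5 m
1–5 s: v = 0 at t = 10/3 s; triangle areas 49/6 + 25/6 = 37/3 m
5–8 s: |½(5 + 10)(3)| = 22.5 m
Total distance = 118/3 m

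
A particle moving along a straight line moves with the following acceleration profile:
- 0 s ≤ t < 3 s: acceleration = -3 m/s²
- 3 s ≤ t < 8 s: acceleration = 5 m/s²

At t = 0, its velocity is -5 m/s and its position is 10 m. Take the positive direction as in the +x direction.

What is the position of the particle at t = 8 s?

On each constant-a segment, Δv = aΔt and Δx = v₀Δt + ½aΔt²; chain segment to segment.
0–3 s: v starts -5 m/s; Δx = -5·3 + ½·-3·3² = -28.5 m; v ends -14 m/s.
3–8 s: v starts -14 m/s; Δx = -14·5 + ½·5·5² = -7.5 m; v ends 11 m/s.
x(8) = 10 + Σ Δx = -26 m.

-26 m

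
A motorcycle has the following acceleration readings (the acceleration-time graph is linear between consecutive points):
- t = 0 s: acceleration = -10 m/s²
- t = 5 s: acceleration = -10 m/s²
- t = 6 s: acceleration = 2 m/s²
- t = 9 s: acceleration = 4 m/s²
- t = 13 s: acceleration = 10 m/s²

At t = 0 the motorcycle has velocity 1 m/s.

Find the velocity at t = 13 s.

Δv equals the area under the a-t graph; then v = v₀ + Δv.
0–5 s: -10 × 5 = -50 m/s
5–6 s: ½(-10 + 2)(1) = -4 m/s
6–9 s: ½(2 + 4)(3) = 9 m/s
9–13 s: ½(4 + 10)(4) = 28 m/s
Δv = -17 m/s, so v(13) = 1 + (-17) = -16 m/s.

-16 m/s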